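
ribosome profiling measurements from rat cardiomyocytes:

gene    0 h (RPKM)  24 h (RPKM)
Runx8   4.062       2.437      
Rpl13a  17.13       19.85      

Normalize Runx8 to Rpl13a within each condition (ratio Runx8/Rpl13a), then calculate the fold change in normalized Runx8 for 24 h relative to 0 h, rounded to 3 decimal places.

0.518

Runx8/Rpl13a (0 h) = 4.062 / 17.13 = 0.23713
Runx8/Rpl13a (24 h) = 2.437 / 19.85 = 0.12277
Fold change = 0.12277 / 0.23713 = 0.5177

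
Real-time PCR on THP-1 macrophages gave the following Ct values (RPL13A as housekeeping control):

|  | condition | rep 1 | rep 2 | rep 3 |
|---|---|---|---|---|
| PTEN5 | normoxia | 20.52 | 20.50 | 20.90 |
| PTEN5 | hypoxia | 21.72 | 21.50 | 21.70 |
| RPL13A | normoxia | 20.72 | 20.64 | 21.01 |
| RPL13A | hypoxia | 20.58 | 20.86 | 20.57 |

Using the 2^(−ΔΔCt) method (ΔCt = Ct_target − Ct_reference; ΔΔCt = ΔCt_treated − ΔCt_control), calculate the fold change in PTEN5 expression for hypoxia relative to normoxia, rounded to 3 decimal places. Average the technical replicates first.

Mean Ct: PTEN5 normoxia 20.640; PTEN5 hypoxia 21.640; RPL13A normoxia 20.790; RPL13A hypoxia 20.670
ΔCt(normoxia) = 20.640 − 20.790 = -0.150
ΔCt(hypoxia) = 21.640 − 20.670 = 0.970
ΔΔCt = 0.970 − (-0.150) = 1.120
Fold change = 2^(−1.120) = 0.4601

0.460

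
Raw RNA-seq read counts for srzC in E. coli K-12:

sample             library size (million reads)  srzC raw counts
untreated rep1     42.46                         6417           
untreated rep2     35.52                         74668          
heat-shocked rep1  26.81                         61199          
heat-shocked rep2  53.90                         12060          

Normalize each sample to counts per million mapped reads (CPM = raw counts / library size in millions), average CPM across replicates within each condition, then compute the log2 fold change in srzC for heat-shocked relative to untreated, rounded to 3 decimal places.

CPM(untreated rep1) = 6417 / 42.46 = 151.1305
CPM(untreated rep2) = 74668 / 35.52 = 2102.1396
CPM(heat-shocked rep1) = 61199 / 26.81 = 2282.6930
CPM(heat-shocked rep2) = 12060 / 53.90 = 223.7477
mean CPM(untreated) = 1126.6351; mean CPM(heat-shocked) = 1253.2204
Fold change = 1253.2204 / 1126.6351 = 1.11236
log2(1.11236) = 0.1536

0.154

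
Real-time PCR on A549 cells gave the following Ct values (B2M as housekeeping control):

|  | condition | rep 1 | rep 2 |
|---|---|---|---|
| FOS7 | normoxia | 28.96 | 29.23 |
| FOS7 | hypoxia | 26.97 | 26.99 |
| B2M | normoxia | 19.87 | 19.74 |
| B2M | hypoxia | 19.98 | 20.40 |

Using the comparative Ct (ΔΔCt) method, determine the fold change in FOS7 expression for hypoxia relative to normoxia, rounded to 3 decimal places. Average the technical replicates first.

5.657

Mean Ct: FOS7 normoxia 29.095; FOS7 hypoxia 26.980; B2M normoxia 19.805; B2M hypoxia 20.190
ΔCt(normoxia) = 29.095 − 19.805 = 9.290
ΔCt(hypoxia) = 26.980 − 20.190 = 6.790
ΔΔCt = 6.790 − 9.290 = -2.500
Fold change = 2^(−(-2.500)) = 2^2.500 = 5.6569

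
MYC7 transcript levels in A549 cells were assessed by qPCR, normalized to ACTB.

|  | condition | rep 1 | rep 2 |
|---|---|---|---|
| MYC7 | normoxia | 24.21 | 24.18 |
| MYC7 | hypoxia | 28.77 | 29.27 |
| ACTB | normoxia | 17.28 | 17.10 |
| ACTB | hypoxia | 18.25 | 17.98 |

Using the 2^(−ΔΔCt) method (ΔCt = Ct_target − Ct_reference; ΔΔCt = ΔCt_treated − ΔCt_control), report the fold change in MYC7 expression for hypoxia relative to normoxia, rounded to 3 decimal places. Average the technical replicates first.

0.067

Mean Ct: MYC7 normoxia 24.195; MYC7 hypoxia 29.020; ACTB normoxia 17.190; ACTB hypoxia 18.115
ΔCt(normoxia) = 24.195 − 17.190 = 7.005
ΔCt(hypoxia) = 29.020 − 18.115 = 10.905
ΔΔCt = 10.905 − 7.005 = 3.900
Fold change = 2^(−3.900) = 0.0670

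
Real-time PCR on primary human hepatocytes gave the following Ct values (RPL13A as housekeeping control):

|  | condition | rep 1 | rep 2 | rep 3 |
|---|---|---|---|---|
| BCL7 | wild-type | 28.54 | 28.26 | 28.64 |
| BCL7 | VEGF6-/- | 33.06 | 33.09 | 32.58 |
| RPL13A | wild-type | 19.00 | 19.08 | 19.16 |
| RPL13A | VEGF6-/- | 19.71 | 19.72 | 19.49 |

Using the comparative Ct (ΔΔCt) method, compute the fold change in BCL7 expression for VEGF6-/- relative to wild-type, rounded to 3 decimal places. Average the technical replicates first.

Mean Ct: BCL7 wild-type 28.480; BCL7 VEGF6-/- 32.910; RPL13A wild-type 19.080; RPL13A VEGF6-/- 19.640
ΔCt(wild-type) = 28.480 − 19.080 = 9.400
ΔCt(VEGF6-/-) = 32.910 − 19.640 = 13.270
ΔΔCt = 13.270 − 9.400 = 3.870
Fold change = 2^(−3.870) = 0.0684

0.068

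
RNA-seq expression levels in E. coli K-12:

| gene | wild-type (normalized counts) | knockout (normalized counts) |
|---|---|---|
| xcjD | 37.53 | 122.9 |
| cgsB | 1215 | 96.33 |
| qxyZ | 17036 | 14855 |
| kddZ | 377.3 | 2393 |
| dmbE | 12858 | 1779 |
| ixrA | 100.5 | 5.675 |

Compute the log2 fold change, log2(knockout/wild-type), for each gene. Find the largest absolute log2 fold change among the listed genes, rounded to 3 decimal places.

4.146

log2(122.9/37.53) = 1.711  (xcjD)
log2(96.33/1215) = -3.657  (cgsB)
log2(14855/17036) = -0.198  (qxyZ)
log2(2393/377.3) = 2.665  (kddZ)
log2(1779/12858) = -2.854  (dmbE)
log2(5.675/100.5) = -4.146  (ixrA)
The largest magnitude belongs to ixrA.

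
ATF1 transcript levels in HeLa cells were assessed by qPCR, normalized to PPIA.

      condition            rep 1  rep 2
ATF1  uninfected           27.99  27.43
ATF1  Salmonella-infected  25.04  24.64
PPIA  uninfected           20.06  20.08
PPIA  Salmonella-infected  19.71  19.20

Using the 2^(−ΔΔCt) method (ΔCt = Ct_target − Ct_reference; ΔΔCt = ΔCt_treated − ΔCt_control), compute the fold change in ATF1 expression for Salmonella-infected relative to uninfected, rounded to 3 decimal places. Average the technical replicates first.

4.773

Mean Ct: ATF1 uninfected 27.710; ATF1 Salmonella-infected 24.840; PPIA uninfected 20.070; PPIA Salmonella-infected 19.455
ΔCt(uninfected) = 27.710 − 20.070 = 7.640
ΔCt(Salmonella-infected) = 24.840 − 19.455 = 5.385
ΔΔCt = 5.385 − 7.640 = -2.255
Fold change = 2^(−(-2.255)) = 2^2.255 = 4.7733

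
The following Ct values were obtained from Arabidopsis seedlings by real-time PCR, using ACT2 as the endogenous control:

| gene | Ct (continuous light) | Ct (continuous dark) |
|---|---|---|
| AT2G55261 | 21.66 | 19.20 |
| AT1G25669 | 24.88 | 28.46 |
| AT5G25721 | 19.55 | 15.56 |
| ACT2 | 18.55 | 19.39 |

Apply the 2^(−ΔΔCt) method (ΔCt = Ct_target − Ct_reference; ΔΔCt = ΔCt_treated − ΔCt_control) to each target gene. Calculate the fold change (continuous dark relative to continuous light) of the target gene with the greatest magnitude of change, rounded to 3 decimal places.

AT2G55261: ΔΔCt = (19.20−19.39) − (21.66−18.55) = -0.19 − 3.11 = -3.30; fold change = 2^3.30 = 9.849
AT1G25669: ΔΔCt = (28.46−19.39) − (24.88−18.55) = 9.07 − 6.33 = 2.74; fold change = 2^-2.74 = 0.150
AT5G25721: ΔΔCt = (15.56−19.39) − (19.55−18.55) = -3.83 − 1.00 = -4.83; fold change = 2^4.83 = 28.443
AT5G25721 has the largest |ΔΔCt| = 4.83.

28.443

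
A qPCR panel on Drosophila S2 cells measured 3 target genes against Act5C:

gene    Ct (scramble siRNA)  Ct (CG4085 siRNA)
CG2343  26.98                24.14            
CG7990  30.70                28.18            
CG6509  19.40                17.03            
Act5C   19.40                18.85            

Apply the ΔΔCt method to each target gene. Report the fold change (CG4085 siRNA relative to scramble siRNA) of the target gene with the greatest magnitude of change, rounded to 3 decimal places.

4.891

CG2343: ΔΔCt = (24.14−18.85) − (26.98−19.40) = 5.29 − 7.58 = -2.29; fold change = 2^2.29 = 4.891
CG7990: ΔΔCt = (28.18−18.85) − (30.70−19.40) = 9.33 − 11.30 = -1.97; fold change = 2^1.97 = 3.918
CG6509: ΔΔCt = (17.03−18.85) − (19.40−19.40) = -1.82 − 0.00 = -1.82; fold change = 2^1.82 = 3.531
CG2343 has the largest |ΔΔCt| = 2.29.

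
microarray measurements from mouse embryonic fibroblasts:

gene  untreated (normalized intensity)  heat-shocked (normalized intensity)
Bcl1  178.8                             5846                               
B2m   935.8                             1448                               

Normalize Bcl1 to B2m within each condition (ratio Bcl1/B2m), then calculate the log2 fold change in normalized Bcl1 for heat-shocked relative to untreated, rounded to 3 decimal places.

Bcl1/B2m (untreated) = 178.8 / 935.8 = 0.19107
Bcl1/B2m (heat-shocked) = 5846 / 1448 = 4.0373
Fold change = 4.0373 / 0.19107 = 21.1303
log2(21.1303) = 4.4012

4.401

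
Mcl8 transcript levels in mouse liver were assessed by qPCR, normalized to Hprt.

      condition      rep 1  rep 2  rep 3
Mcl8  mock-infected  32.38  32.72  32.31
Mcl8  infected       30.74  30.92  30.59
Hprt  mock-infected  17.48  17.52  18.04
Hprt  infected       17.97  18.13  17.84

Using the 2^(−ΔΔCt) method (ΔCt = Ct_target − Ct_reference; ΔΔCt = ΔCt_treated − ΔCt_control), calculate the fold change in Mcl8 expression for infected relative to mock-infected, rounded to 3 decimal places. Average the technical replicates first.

4.056

Mean Ct: Mcl8 mock-infected 32.470; Mcl8 infected 30.750; Hprt mock-infected 17.680; Hprt infected 17.980
ΔCt(mock-infected) = 32.470 − 17.680 = 14.790
ΔCt(infected) = 30.750 − 17.980 = 12.770
ΔΔCt = 12.770 − 14.790 = -2.020
Fold change = 2^(−(-2.020)) = 2^2.020 = 4.0558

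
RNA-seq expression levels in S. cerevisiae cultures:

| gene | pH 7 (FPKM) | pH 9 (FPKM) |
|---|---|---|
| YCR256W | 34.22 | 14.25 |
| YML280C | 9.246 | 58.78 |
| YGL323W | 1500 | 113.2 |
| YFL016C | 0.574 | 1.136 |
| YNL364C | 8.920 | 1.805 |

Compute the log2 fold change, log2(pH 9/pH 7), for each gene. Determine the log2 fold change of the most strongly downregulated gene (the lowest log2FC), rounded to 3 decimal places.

-3.728

log2(14.25/34.22) = -1.264  (YCR256W)
log2(58.78/9.246) = 2.668  (YML280C)
log2(113.2/1500) = -3.728  (YGL323W)
log2(1.136/0.574) = 0.985  (YFL016C)
log2(1.805/8.920) = -2.305  (YNL364C)
YGL323W is most strongly downregulated.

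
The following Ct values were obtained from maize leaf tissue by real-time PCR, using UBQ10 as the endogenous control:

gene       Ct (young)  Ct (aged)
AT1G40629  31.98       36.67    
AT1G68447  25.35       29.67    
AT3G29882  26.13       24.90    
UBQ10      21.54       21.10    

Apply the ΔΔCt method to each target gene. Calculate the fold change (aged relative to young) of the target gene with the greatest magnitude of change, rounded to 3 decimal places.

0.029

AT1G40629: ΔΔCt = (36.67−21.10) − (31.98−21.54) = 15.57 − 10.44 = 5.13; fold change = 2^-5.13 = 0.029
AT1G68447: ΔΔCt = (29.67−21.10) − (25.35−21.54) = 8.57 − 3.81 = 4.76; fold change = 2^-4.76 = 0.037
AT3G29882: ΔΔCt = (24.90−21.10) − (26.13−21.54) = 3.80 − 4.59 = -0.79; fold change = 2^0.79 = 1.729
AT1G40629 has the largest |ΔΔCt| = 5.13.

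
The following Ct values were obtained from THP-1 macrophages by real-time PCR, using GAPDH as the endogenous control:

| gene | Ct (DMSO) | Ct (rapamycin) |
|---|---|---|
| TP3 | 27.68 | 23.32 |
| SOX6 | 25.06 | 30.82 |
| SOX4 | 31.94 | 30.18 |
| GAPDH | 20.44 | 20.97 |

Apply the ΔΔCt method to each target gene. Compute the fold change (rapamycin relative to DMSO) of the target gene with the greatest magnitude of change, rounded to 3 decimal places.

TP3: ΔΔCt = (23.32−20.97) − (27.68−20.44) = 2.35 − 7.24 = -4.89; fold change = 2^4.89 = 29.651
SOX6: ΔΔCt = (30.82−20.97) − (25.06−20.44) = 9.85 − 4.62 = 5.23; fold change = 2^-5.23 = 0.027
SOX4: ΔΔCt = (30.18−20.97) − (31.94−20.44) = 9.21 − 11.50 = -2.29; fold change = 2^2.29 = 4.891
SOX6 has the largest |ΔΔCt| = 5.23.

0.027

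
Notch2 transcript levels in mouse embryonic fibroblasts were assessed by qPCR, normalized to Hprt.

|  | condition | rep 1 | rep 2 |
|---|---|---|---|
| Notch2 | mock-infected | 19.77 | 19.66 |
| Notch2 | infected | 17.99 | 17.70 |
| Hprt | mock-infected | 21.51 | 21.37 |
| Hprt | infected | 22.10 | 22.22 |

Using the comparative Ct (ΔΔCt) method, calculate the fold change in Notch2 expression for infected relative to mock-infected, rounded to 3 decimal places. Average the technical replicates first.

Mean Ct: Notch2 mock-infected 19.715; Notch2 infected 17.845; Hprt mock-infected 21.440; Hprt infected 22.160
ΔCt(mock-infected) = 19.715 − 21.440 = -1.725
ΔCt(infected) = 17.845 − 22.160 = -4.315
ΔΔCt = -4.315 − (-1.725) = -2.590
Fold change = 2^(−(-2.590)) = 2^2.590 = 6.0210

6.021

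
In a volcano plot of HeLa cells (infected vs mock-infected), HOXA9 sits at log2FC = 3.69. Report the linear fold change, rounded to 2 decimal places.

12.91

Fold change = 2^(3.69) = 12.906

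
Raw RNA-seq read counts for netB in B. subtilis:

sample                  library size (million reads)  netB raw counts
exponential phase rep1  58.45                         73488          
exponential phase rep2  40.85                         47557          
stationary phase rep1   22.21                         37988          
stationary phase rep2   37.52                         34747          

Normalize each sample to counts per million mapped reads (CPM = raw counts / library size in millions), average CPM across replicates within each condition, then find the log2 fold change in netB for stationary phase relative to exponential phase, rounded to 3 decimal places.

0.123

CPM(exponential phase rep1) = 73488 / 58.45 = 1257.2797
CPM(exponential phase rep2) = 47557 / 40.85 = 1164.1860
CPM(stationary phase rep1) = 37988 / 22.21 = 1710.4007
CPM(stationary phase rep2) = 34747 / 37.52 = 926.0928
mean CPM(exponential phase) = 1210.7329; mean CPM(stationary phase) = 1318.2467
Fold change = 1318.2467 / 1210.7329 = 1.08880
log2(1.08880) = 0.1227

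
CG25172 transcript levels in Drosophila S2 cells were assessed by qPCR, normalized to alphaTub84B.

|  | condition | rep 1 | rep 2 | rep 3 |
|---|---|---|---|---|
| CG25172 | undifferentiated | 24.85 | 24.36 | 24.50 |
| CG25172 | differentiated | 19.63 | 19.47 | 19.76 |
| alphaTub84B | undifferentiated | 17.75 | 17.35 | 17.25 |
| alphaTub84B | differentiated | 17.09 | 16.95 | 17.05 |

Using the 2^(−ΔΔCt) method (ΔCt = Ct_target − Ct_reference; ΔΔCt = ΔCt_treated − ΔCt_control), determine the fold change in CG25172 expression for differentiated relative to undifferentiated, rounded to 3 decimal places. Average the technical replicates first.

23.103

Mean Ct: CG25172 undifferentiated 24.570; CG25172 differentiated 19.620; alphaTub84B undifferentiated 17.450; alphaTub84B differentiated 17.030
ΔCt(undifferentiated) = 24.570 − 17.450 = 7.120
ΔCt(differentiated) = 19.620 − 17.030 = 2.590
ΔΔCt = 2.590 − 7.120 = -4.530
Fold change = 2^(−(-4.530)) = 2^4.530 = 23.1029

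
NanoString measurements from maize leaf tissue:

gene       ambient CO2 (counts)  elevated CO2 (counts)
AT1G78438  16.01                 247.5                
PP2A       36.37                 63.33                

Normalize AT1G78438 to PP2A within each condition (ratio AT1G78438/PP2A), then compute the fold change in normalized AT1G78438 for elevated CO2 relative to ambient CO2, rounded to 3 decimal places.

8.878

AT1G78438/PP2A (ambient CO2) = 16.01 / 36.37 = 0.4402
AT1G78438/PP2A (elevated CO2) = 247.5 / 63.33 = 3.9081
Fold change = 3.9081 / 0.4402 = 8.8781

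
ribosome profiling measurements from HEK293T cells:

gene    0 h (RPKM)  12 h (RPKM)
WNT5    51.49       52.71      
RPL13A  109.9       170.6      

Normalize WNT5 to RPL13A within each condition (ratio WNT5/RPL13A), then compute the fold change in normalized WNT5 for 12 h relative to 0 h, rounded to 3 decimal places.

0.659

WNT5/RPL13A (0 h) = 51.49 / 109.9 = 0.46852
WNT5/RPL13A (12 h) = 52.71 / 170.6 = 0.30897
Fold change = 0.30897 / 0.46852 = 0.6595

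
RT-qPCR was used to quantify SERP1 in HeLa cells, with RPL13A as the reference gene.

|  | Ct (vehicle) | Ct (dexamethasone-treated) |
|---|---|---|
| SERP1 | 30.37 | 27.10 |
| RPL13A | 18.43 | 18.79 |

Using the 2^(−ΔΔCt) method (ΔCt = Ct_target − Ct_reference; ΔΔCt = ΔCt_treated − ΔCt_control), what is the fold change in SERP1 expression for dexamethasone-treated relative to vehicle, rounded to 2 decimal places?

ΔCt(vehicle) = 30.370 − 18.430 = 11.940
ΔCt(dexamethasone-treated) = 27.100 − 18.790 = 8.310
ΔΔCt = 8.310 − 11.940 = -3.630
Fold change = 2^(−(-3.630)) = 2^3.630 = 12.381

12.38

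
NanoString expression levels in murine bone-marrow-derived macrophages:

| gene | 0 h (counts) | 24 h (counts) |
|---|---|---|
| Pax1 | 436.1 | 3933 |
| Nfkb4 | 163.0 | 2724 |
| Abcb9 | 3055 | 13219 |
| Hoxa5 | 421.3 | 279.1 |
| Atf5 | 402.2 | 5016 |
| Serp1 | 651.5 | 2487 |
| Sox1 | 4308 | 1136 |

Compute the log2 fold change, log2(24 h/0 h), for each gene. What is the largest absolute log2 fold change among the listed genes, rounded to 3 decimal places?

log2(3933/436.1) = 3.173  (Pax1)
log2(2724/163.0) = 4.063  (Nfkb4)
log2(13219/3055) = 2.113  (Abcb9)
log2(279.1/421.3) = -0.594  (Hoxa5)
log2(5016/402.2) = 3.641  (Atf5)
log2(2487/651.5) = 1.933  (Serp1)
log2(1136/4308) = -1.923  (Sox1)
The largest magnitude belongs to Nfkb4.

4.063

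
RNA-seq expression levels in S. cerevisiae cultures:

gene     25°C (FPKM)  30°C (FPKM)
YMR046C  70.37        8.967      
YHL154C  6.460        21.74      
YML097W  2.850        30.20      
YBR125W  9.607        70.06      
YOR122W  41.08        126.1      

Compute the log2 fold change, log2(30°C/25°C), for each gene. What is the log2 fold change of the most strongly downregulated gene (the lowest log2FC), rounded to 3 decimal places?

log2(8.967/70.37) = -2.972  (YMR046C)
log2(21.74/6.460) = 1.751  (YHL154C)
log2(30.20/2.850) = 3.406  (YML097W)
log2(70.06/9.607) = 2.866  (YBR125W)
log2(126.1/41.08) = 1.618  (YOR122W)
YMR046C is most strongly downregulated.

-2.972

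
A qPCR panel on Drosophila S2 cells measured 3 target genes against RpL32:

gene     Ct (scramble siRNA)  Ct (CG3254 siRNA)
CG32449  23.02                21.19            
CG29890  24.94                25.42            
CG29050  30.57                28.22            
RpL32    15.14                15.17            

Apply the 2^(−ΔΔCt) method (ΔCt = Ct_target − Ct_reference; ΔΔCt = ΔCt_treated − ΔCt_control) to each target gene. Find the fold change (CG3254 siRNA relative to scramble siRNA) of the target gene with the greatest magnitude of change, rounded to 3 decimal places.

5.205

CG32449: ΔΔCt = (21.19−15.17) − (23.02−15.14) = 6.02 − 7.88 = -1.86; fold change = 2^1.86 = 3.630
CG29890: ΔΔCt = (25.42−15.17) − (24.94−15.14) = 10.25 − 9.80 = 0.45; fold change = 2^-0.45 = 0.732
CG29050: ΔΔCt = (28.22−15.17) − (30.57−15.14) = 13.05 − 15.43 = -2.38; fold change = 2^2.38 = 5.205
CG29050 has the largest |ΔΔCt| = 2.38.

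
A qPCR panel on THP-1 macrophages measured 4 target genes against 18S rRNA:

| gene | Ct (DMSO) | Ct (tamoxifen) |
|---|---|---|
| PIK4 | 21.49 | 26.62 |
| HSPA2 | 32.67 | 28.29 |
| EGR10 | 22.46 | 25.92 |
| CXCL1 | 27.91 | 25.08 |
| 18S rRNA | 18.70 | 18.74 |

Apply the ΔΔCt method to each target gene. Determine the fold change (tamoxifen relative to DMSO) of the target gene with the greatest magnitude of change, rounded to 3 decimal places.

PIK4: ΔΔCt = (26.62−18.74) − (21.49−18.70) = 7.88 − 2.79 = 5.09; fold change = 2^-5.09 = 0.029
HSPA2: ΔΔCt = (28.29−18.74) − (32.67−18.70) = 9.55 − 13.97 = -4.42; fold change = 2^4.42 = 21.407
EGR10: ΔΔCt = (25.92−18.74) − (22.46−18.70) = 7.18 − 3.76 = 3.42; fold change = 2^-3.42 = 0.093
CXCL1: ΔΔCt = (25.08−18.74) − (27.91−18.70) = 6.34 − 9.21 = -2.87; fold change = 2^2.87 = 7.311
PIK4 has the largest |ΔΔCt| = 5.09.

0.029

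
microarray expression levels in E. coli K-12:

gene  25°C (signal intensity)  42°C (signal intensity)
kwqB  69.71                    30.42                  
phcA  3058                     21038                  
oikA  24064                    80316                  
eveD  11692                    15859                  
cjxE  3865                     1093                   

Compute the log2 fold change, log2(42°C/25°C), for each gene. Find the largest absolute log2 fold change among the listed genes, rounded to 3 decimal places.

2.782

log2(30.42/69.71) = -1.196  (kwqB)
log2(21038/3058) = 2.782  (phcA)
log2(80316/24064) = 1.739  (oikA)
log2(15859/11692) = 0.440  (eveD)
log2(1093/3865) = -1.822  (cjxE)
The largest magnitude belongs to phcA.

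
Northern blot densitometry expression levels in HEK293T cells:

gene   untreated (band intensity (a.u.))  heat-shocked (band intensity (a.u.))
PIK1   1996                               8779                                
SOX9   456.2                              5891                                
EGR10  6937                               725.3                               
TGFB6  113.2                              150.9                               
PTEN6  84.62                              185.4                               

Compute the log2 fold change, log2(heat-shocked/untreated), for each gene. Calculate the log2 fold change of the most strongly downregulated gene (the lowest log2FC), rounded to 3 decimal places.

-3.258

log2(8779/1996) = 2.137  (PIK1)
log2(5891/456.2) = 3.691  (SOX9)
log2(725.3/6937) = -3.258  (EGR10)
log2(150.9/113.2) = 0.415  (TGFB6)
log2(185.4/84.62) = 1.132  (PTEN6)
EGR10 is most strongly downregulated.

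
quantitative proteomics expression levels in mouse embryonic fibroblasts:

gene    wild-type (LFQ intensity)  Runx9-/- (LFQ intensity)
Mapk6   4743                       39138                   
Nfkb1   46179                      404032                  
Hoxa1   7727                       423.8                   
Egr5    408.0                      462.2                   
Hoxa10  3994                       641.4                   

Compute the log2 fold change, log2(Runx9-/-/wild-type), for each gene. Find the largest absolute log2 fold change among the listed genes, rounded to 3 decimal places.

4.188

log2(39138/4743) = 3.045  (Mapk6)
log2(404032/46179) = 3.129  (Nfkb1)
log2(423.8/7727) = -4.188  (Hoxa1)
log2(462.2/408.0) = 0.180  (Egr5)
log2(641.4/3994) = -2.639  (Hoxa10)
The largest magnitude belongs to Hoxa1.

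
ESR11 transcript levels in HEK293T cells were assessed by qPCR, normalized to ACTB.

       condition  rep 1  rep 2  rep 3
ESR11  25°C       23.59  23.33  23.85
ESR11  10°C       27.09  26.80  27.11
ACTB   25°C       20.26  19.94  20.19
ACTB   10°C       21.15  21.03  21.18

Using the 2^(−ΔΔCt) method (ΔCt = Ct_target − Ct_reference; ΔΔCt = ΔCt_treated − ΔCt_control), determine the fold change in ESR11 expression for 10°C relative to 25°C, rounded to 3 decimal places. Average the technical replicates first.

0.187

Mean Ct: ESR11 25°C 23.590; ESR11 10°C 27.000; ACTB 25°C 20.130; ACTB 10°C 21.120
ΔCt(25°C) = 23.590 − 20.130 = 3.460
ΔCt(10°C) = 27.000 − 21.120 = 5.880
ΔΔCt = 5.880 − 3.460 = 2.420
Fold change = 2^(−2.420) = 0.1869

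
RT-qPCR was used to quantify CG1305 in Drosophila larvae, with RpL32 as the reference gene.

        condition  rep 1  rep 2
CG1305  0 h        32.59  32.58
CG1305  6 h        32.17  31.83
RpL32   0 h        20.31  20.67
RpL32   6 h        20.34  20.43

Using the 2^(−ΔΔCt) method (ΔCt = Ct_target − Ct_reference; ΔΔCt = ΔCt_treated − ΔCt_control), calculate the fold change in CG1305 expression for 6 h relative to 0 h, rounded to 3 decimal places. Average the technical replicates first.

Mean Ct: CG1305 0 h 32.585; CG1305 6 h 32.000; RpL32 0 h 20.490; RpL32 6 h 20.385
ΔCt(0 h) = 32.585 − 20.490 = 12.095
ΔCt(6 h) = 32.000 − 20.385 = 11.615
ΔΔCt = 11.615 − 12.095 = -0.480
Fold change = 2^(−(-0.480)) = 2^0.480 = 1.3947

1.395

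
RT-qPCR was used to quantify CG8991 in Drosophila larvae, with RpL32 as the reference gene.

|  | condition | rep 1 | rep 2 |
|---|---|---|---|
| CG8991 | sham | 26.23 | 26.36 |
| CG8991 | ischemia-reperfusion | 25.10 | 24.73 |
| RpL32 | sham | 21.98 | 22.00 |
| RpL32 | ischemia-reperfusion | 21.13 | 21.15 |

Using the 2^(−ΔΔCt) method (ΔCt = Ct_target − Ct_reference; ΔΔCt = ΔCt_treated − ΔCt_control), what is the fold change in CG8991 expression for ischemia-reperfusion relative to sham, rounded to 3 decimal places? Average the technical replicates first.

Mean Ct: CG8991 sham 26.295; CG8991 ischemia-reperfusion 24.915; RpL32 sham 21.990; RpL32 ischemia-reperfusion 21.140
ΔCt(sham) = 26.295 − 21.990 = 4.305
ΔCt(ischemia-reperfusion) = 24.915 − 21.140 = 3.775
ΔΔCt = 3.775 − 4.305 = -0.530
Fold change = 2^(−(-0.530)) = 2^0.530 = 1.4439

1.444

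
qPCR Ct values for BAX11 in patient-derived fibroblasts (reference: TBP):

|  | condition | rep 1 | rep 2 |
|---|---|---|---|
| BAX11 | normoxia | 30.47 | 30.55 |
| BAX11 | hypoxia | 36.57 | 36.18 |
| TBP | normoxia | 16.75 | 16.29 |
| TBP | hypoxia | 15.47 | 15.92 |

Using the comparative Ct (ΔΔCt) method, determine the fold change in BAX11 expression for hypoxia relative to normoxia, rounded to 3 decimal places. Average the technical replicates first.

0.010

Mean Ct: BAX11 normoxia 30.510; BAX11 hypoxia 36.375; TBP normoxia 16.520; TBP hypoxia 15.695
ΔCt(normoxia) = 30.510 − 16.520 = 13.990
ΔCt(hypoxia) = 36.375 − 15.695 = 20.680
ΔΔCt = 20.680 − 13.990 = 6.690
Fold change = 2^(−6.690) = 0.0097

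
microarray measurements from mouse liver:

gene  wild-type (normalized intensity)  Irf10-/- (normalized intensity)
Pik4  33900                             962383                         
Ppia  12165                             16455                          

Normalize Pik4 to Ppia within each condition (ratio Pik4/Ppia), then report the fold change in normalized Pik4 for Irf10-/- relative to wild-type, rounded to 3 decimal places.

20.988

Pik4/Ppia (wild-type) = 33900 / 12165 = 2.7867
Pik4/Ppia (Irf10-/-) = 962383 / 16455 = 58.486
Fold change = 58.486 / 2.7867 = 20.9876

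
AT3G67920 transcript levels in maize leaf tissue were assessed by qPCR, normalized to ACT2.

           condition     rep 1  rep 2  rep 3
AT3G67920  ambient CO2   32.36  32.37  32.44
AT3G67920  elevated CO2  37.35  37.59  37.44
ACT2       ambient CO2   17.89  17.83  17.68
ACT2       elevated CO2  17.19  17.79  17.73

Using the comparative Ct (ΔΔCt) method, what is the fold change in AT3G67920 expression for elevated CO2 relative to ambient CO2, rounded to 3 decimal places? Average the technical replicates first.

0.025

Mean Ct: AT3G67920 ambient CO2 32.390; AT3G67920 elevated CO2 37.460; ACT2 ambient CO2 17.800; ACT2 elevated CO2 17.570
ΔCt(ambient CO2) = 32.390 − 17.800 = 14.590
ΔCt(elevated CO2) = 37.460 − 17.570 = 19.890
ΔΔCt = 19.890 − 14.590 = 5.300
Fold change = 2^(−5.300) = 0.0254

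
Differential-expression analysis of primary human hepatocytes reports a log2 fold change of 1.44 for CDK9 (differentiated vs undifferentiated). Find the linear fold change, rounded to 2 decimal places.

2.71

Fold change = 2^(1.44) = 2.713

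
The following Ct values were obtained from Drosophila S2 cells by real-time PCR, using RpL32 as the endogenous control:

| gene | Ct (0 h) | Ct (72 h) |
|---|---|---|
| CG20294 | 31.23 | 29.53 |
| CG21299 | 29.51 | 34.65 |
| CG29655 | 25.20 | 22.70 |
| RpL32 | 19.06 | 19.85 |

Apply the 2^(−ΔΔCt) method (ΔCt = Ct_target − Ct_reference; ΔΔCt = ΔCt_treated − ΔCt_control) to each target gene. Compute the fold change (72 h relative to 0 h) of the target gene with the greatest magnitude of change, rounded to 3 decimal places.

CG20294: ΔΔCt = (29.53−19.85) − (31.23−19.06) = 9.68 − 12.17 = -2.49; fold change = 2^2.49 = 5.618
CG21299: ΔΔCt = (34.65−19.85) − (29.51−19.06) = 14.80 − 10.45 = 4.35; fold change = 2^-4.35 = 0.049
CG29655: ΔΔCt = (22.70−19.85) − (25.20−19.06) = 2.85 − 6.14 = -3.29; fold change = 2^3.29 = 9.781
CG21299 has the largest |ΔΔCt| = 4.35.

0.049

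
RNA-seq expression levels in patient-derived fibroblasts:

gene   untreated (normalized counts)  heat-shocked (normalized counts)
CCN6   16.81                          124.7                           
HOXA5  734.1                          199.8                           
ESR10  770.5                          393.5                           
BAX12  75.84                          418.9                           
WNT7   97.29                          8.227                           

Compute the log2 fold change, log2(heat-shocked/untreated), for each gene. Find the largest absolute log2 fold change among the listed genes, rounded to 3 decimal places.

log2(124.7/16.81) = 2.891  (CCN6)
log2(199.8/734.1) = -1.877  (HOXA5)
log2(393.5/770.5) = -0.969  (ESR10)
log2(418.9/75.84) = 2.466  (BAX12)
log2(8.227/97.29) = -3.564  (WNT7)
The largest magnitude belongs to WNT7.

3.564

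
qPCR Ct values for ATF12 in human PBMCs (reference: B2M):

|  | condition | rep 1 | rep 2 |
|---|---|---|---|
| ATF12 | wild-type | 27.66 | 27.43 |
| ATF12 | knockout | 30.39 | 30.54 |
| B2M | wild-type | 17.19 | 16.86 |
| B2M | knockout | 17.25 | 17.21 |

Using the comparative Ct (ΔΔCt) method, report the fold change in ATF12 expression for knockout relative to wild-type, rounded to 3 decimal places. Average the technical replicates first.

0.152

Mean Ct: ATF12 wild-type 27.545; ATF12 knockout 30.465; B2M wild-type 17.025; B2M knockout 17.230
ΔCt(wild-type) = 27.545 − 17.025 = 10.520
ΔCt(knockout) = 30.465 − 17.230 = 13.235
ΔΔCt = 13.235 − 10.520 = 2.715
Fold change = 2^(−2.715) = 0.1523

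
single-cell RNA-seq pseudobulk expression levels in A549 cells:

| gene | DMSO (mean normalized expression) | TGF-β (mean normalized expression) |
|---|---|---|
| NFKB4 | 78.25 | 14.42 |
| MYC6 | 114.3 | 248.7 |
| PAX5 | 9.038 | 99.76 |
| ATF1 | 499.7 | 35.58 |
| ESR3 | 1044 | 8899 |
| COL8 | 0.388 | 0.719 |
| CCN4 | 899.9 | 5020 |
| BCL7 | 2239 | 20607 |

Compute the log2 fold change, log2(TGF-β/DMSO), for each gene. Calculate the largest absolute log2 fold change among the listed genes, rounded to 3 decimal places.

3.812

log2(14.42/78.25) = -2.440  (NFKB4)
log2(248.7/114.3) = 1.122  (MYC6)
log2(99.76/9.038) = 3.464  (PAX5)
log2(35.58/499.7) = -3.812  (ATF1)
log2(8899/1044) = 3.092  (ESR3)
log2(0.719/0.388) = 0.890  (COL8)
log2(5020/899.9) = 2.480  (CCN4)
log2(20607/2239) = 3.202  (BCL7)
The largest magnitude belongs to ATF1.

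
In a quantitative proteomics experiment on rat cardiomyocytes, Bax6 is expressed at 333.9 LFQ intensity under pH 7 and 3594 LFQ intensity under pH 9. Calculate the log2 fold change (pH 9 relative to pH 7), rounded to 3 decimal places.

3.428

Fold change = 3594 / 333.9 = 10.7637
log2(10.7637) = 3.4281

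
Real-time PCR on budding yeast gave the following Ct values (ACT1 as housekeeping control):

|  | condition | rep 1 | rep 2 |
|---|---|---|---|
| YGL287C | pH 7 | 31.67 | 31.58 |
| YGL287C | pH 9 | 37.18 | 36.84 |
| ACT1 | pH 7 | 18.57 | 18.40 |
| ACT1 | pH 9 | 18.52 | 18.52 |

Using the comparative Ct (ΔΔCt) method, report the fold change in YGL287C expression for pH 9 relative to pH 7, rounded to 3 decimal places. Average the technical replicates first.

0.025

Mean Ct: YGL287C pH 7 31.625; YGL287C pH 9 37.010; ACT1 pH 7 18.485; ACT1 pH 9 18.520
ΔCt(pH 7) = 31.625 − 18.485 = 13.140
ΔCt(pH 9) = 37.010 − 18.520 = 18.490
ΔΔCt = 18.490 − 13.140 = 5.350
Fold change = 2^(−5.350) = 0.0245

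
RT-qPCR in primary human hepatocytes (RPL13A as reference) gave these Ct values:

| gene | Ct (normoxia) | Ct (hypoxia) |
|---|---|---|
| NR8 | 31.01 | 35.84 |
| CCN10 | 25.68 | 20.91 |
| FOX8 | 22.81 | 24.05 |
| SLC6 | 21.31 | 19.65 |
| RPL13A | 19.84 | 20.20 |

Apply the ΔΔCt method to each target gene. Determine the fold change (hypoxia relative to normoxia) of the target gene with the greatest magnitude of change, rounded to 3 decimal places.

35.017

NR8: ΔΔCt = (35.84−20.20) − (31.01−19.84) = 15.64 − 11.17 = 4.47; fold change = 2^-4.47 = 0.045
CCN10: ΔΔCt = (20.91−20.20) − (25.68−19.84) = 0.71 − 5.84 = -5.13; fold change = 2^5.13 = 35.017
FOX8: ΔΔCt = (24.05−20.20) − (22.81−19.84) = 3.85 − 2.97 = 0.88; fold change = 2^-0.88 = 0.543
SLC6: ΔΔCt = (19.65−20.20) − (21.31−19.84) = -0.55 − 1.47 = -2.02; fold change = 2^2.02 = 4.056
CCN10 has the largest |ΔΔCt| = 5.13.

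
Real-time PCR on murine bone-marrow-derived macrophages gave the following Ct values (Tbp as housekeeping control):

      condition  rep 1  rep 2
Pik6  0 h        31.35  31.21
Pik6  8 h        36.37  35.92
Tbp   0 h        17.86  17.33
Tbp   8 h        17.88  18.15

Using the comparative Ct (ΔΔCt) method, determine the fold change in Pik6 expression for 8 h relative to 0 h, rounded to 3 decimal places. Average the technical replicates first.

Mean Ct: Pik6 0 h 31.280; Pik6 8 h 36.145; Tbp 0 h 17.595; Tbp 8 h 18.015
ΔCt(0 h) = 31.280 − 17.595 = 13.685
ΔCt(8 h) = 36.145 − 18.015 = 18.130
ΔΔCt = 18.130 − 13.685 = 4.445
Fold change = 2^(−4.445) = 0.0459

0.046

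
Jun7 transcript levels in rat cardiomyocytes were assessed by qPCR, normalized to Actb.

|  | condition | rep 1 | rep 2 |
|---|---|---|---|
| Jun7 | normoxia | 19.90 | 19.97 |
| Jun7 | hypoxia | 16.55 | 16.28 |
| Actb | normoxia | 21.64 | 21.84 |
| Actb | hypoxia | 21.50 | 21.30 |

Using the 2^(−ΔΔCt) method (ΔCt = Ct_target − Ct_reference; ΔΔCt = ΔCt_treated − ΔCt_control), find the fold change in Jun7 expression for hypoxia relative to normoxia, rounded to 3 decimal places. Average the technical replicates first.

Mean Ct: Jun7 normoxia 19.935; Jun7 hypoxia 16.415; Actb normoxia 21.740; Actb hypoxia 21.400
ΔCt(normoxia) = 19.935 − 21.740 = -1.805
ΔCt(hypoxia) = 16.415 − 21.400 = -4.985
ΔΔCt = -4.985 − (-1.805) = -3.180
Fold change = 2^(−(-3.180)) = 2^3.180 = 9.0631

9.063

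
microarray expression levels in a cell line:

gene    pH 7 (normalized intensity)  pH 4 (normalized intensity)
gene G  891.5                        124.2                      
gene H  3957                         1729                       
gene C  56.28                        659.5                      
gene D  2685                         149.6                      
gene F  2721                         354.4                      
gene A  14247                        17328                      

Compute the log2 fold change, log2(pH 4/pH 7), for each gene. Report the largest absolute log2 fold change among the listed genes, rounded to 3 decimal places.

log2(124.2/891.5) = -2.844  (gene G)
log2(1729/3957) = -1.194  (gene H)
log2(659.5/56.28) = 3.551  (gene C)
log2(149.6/2685) = -4.166  (gene D)
log2(354.4/2721) = -2.941  (gene F)
log2(17328/14247) = 0.282  (gene A)
The largest magnitude belongs to gene D.

4.166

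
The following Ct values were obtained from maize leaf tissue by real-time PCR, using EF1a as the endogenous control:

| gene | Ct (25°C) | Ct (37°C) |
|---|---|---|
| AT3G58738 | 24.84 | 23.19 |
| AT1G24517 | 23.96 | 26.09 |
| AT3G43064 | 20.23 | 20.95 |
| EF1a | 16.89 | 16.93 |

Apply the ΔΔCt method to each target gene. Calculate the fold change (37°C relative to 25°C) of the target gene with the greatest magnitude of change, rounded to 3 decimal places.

AT3G58738: ΔΔCt = (23.19−16.93) − (24.84−16.89) = 6.26 − 7.95 = -1.69; fold change = 2^1.69 = 3.227
AT1G24517: ΔΔCt = (26.09−16.93) − (23.96−16.89) = 9.16 − 7.07 = 2.09; fold change = 2^-2.09 = 0.235
AT3G43064: ΔΔCt = (20.95−16.93) − (20.23−16.89) = 4.02 − 3.34 = 0.68; fold change = 2^-0.68 = 0.624
AT1G24517 has the largest |ΔΔCt| = 2.09.

0.235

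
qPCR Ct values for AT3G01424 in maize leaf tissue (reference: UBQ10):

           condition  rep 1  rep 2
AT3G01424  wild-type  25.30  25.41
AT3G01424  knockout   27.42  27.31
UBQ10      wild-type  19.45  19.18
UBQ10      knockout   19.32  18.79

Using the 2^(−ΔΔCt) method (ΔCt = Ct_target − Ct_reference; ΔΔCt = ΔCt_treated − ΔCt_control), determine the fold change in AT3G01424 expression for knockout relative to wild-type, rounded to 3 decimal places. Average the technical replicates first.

0.207

Mean Ct: AT3G01424 wild-type 25.355; AT3G01424 knockout 27.365; UBQ10 wild-type 19.315; UBQ10 knockout 19.055
ΔCt(wild-type) = 25.355 − 19.315 = 6.040
ΔCt(knockout) = 27.365 − 19.055 = 8.310
ΔΔCt = 8.310 − 6.040 = 2.270
Fold change = 2^(−2.270) = 0.2073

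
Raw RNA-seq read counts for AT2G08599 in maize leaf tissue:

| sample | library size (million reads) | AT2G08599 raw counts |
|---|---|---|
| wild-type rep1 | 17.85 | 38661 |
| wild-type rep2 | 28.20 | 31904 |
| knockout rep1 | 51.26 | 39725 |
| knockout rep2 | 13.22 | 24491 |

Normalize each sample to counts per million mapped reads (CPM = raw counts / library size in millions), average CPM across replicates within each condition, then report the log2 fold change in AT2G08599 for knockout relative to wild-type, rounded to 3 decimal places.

CPM(wild-type rep1) = 38661 / 17.85 = 2165.8824
CPM(wild-type rep2) = 31904 / 28.20 = 1131.3475
CPM(knockout rep1) = 39725 / 51.26 = 774.9707
CPM(knockout rep2) = 24491 / 13.22 = 1852.5719
mean CPM(wild-type) = 1648.6149; mean CPM(knockout) = 1313.7713
Fold change = 1313.7713 / 1648.6149 = 0.79689
log2(0.79689) = -0.3275

-0.328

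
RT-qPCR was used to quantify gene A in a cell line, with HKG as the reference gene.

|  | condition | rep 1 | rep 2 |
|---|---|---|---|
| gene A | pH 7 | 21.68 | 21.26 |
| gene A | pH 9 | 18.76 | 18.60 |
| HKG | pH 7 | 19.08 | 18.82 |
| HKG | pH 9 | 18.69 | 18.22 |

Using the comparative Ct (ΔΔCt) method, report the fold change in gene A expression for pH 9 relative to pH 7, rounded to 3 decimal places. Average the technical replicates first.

Mean Ct: gene A pH 7 21.470; gene A pH 9 18.680; HKG pH 7 18.950; HKG pH 9 18.455
ΔCt(pH 7) = 21.470 − 18.950 = 2.520
ΔCt(pH 9) = 18.680 − 18.455 = 0.225
ΔΔCt = 0.225 − 2.520 = -2.295
Fold change = 2^(−(-2.295)) = 2^2.295 = 4.9075

4.908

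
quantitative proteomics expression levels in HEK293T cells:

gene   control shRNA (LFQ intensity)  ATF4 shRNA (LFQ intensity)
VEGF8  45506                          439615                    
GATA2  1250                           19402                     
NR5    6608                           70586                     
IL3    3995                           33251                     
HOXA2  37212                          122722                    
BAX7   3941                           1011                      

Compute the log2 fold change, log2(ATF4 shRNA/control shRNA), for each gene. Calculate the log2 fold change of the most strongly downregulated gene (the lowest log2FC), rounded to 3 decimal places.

-1.963

log2(439615/45506) = 3.272  (VEGF8)
log2(19402/1250) = 3.956  (GATA2)
log2(70586/6608) = 3.417  (NR5)
log2(33251/3995) = 3.057  (IL3)
log2(122722/37212) = 1.722  (HOXA2)
log2(1011/3941) = -1.963  (BAX7)
BAX7 is most strongly downregulated.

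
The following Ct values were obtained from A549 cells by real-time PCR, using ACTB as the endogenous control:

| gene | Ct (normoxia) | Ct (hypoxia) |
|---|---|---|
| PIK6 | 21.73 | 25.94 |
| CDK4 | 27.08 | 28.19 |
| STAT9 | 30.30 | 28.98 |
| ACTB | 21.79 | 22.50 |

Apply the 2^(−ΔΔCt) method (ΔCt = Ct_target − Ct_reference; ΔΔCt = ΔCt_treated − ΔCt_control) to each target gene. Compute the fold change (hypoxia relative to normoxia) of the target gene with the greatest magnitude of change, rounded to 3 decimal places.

0.088

PIK6: ΔΔCt = (25.94−22.50) − (21.73−21.79) = 3.44 − (-0.06) = 3.50; fold change = 2^-3.50 = 0.088
CDK4: ΔΔCt = (28.19−22.50) − (27.08−21.79) = 5.69 − 5.29 = 0.40; fold change = 2^-0.40 = 0.758
STAT9: ΔΔCt = (28.98−22.50) − (30.30−21.79) = 6.48 − 8.51 = -2.03; fold change = 2^2.03 = 4.084
PIK6 has the largest |ΔΔCt| = 3.50.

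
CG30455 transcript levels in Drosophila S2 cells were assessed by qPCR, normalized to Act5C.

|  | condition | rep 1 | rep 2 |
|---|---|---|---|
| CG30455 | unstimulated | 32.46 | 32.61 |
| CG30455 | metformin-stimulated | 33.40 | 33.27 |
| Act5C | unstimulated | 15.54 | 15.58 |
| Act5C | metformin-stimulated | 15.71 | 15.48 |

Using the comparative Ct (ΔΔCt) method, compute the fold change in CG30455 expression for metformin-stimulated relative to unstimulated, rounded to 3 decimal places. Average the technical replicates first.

Mean Ct: CG30455 unstimulated 32.535; CG30455 metformin-stimulated 33.335; Act5C unstimulated 15.560; Act5C metformin-stimulated 15.595
ΔCt(unstimulated) = 32.535 − 15.560 = 16.975
ΔCt(metformin-stimulated) = 33.335 − 15.595 = 17.740
ΔΔCt = 17.740 − 16.975 = 0.765
Fold change = 2^(−0.765) = 0.5885

0.588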